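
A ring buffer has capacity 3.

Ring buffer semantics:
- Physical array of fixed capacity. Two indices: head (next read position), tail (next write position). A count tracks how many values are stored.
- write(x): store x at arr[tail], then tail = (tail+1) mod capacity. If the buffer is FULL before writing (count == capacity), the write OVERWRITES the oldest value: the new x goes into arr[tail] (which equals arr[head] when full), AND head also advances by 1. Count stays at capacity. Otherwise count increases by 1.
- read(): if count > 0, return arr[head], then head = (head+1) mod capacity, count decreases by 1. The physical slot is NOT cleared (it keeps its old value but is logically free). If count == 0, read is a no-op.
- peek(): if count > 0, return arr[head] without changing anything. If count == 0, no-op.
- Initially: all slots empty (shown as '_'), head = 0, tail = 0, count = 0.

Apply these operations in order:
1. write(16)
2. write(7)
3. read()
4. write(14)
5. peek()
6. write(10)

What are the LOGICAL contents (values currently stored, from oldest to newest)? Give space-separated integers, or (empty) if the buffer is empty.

Answer: 7 14 10

Derivation:
After op 1 (write(16)): arr=[16 _ _] head=0 tail=1 count=1
After op 2 (write(7)): arr=[16 7 _] head=0 tail=2 count=2
After op 3 (read()): arr=[16 7 _] head=1 tail=2 count=1
After op 4 (write(14)): arr=[16 7 14] head=1 tail=0 count=2
After op 5 (peek()): arr=[16 7 14] head=1 tail=0 count=2
After op 6 (write(10)): arr=[10 7 14] head=1 tail=1 count=3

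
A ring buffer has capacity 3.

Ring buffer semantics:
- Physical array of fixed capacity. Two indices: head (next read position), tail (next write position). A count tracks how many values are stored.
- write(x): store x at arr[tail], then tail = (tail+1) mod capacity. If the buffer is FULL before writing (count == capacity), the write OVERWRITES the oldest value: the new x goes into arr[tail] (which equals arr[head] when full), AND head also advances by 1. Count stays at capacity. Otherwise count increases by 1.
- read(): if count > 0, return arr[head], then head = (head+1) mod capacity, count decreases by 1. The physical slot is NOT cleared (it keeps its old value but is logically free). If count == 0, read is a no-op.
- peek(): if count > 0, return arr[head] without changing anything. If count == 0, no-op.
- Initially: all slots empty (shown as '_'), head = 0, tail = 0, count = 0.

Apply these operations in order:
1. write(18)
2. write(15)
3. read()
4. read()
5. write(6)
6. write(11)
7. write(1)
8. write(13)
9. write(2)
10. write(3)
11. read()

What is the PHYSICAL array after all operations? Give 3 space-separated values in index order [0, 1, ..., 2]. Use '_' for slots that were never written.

Answer: 2 3 13

Derivation:
After op 1 (write(18)): arr=[18 _ _] head=0 tail=1 count=1
After op 2 (write(15)): arr=[18 15 _] head=0 tail=2 count=2
After op 3 (read()): arr=[18 15 _] head=1 tail=2 count=1
After op 4 (read()): arr=[18 15 _] head=2 tail=2 count=0
After op 5 (write(6)): arr=[18 15 6] head=2 tail=0 count=1
After op 6 (write(11)): arr=[11 15 6] head=2 tail=1 count=2
After op 7 (write(1)): arr=[11 1 6] head=2 tail=2 count=3
After op 8 (write(13)): arr=[11 1 13] head=0 tail=0 count=3
After op 9 (write(2)): arr=[2 1 13] head=1 tail=1 count=3
After op 10 (write(3)): arr=[2 3 13] head=2 tail=2 count=3
After op 11 (read()): arr=[2 3 13] head=0 tail=2 count=2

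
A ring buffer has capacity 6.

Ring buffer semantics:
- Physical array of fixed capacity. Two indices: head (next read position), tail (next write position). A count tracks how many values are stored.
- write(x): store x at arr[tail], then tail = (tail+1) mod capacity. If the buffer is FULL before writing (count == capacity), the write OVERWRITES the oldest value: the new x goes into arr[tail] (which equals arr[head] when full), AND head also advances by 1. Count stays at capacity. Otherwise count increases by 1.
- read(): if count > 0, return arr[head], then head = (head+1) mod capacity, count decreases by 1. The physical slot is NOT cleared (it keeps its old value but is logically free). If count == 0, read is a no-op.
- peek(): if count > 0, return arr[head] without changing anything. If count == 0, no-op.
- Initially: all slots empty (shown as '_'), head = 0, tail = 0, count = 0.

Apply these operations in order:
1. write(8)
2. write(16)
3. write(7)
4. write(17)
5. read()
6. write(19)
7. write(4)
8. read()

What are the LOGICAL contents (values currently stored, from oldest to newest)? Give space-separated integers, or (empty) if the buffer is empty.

After op 1 (write(8)): arr=[8 _ _ _ _ _] head=0 tail=1 count=1
After op 2 (write(16)): arr=[8 16 _ _ _ _] head=0 tail=2 count=2
After op 3 (write(7)): arr=[8 16 7 _ _ _] head=0 tail=3 count=3
After op 4 (write(17)): arr=[8 16 7 17 _ _] head=0 tail=4 count=4
After op 5 (read()): arr=[8 16 7 17 _ _] head=1 tail=4 count=3
After op 6 (write(19)): arr=[8 16 7 17 19 _] head=1 tail=5 count=4
After op 7 (write(4)): arr=[8 16 7 17 19 4] head=1 tail=0 count=5
After op 8 (read()): arr=[8 16 7 17 19 4] head=2 tail=0 count=4

Answer: 7 17 19 4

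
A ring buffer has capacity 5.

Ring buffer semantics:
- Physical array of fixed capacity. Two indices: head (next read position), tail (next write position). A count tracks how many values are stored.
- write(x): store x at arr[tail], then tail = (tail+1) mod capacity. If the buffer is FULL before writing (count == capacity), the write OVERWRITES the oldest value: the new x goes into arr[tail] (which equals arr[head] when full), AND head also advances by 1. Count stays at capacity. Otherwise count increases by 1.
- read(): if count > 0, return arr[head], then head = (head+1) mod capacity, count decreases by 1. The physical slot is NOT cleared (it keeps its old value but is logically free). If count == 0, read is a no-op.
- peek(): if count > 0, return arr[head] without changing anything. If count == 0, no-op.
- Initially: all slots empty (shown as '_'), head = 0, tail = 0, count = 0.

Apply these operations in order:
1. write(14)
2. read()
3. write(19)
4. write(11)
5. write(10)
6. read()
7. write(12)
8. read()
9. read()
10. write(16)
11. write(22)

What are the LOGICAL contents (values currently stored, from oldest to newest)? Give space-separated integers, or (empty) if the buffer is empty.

Answer: 12 16 22

Derivation:
After op 1 (write(14)): arr=[14 _ _ _ _] head=0 tail=1 count=1
After op 2 (read()): arr=[14 _ _ _ _] head=1 tail=1 count=0
After op 3 (write(19)): arr=[14 19 _ _ _] head=1 tail=2 count=1
After op 4 (write(11)): arr=[14 19 11 _ _] head=1 tail=3 count=2
After op 5 (write(10)): arr=[14 19 11 10 _] head=1 tail=4 count=3
After op 6 (read()): arr=[14 19 11 10 _] head=2 tail=4 count=2
After op 7 (write(12)): arr=[14 19 11 10 12] head=2 tail=0 count=3
After op 8 (read()): arr=[14 19 11 10 12] head=3 tail=0 count=2
After op 9 (read()): arr=[14 19 11 10 12] head=4 tail=0 count=1
After op 10 (write(16)): arr=[16 19 11 10 12] head=4 tail=1 count=2
After op 11 (write(22)): arr=[16 22 11 10 12] head=4 tail=2 count=3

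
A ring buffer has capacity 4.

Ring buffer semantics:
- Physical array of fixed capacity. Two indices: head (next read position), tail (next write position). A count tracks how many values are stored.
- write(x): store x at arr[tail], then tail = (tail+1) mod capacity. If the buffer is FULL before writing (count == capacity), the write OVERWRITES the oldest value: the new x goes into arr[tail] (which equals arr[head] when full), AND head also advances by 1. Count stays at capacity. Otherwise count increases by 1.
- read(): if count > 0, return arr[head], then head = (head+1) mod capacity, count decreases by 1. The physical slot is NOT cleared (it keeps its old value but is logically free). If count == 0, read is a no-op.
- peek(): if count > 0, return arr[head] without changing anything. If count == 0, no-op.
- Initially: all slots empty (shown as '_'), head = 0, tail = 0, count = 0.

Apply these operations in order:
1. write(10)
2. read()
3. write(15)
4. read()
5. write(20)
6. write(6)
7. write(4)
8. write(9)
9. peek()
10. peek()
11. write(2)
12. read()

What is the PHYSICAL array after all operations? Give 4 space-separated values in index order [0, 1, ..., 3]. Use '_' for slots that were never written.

Answer: 4 9 2 6

Derivation:
After op 1 (write(10)): arr=[10 _ _ _] head=0 tail=1 count=1
After op 2 (read()): arr=[10 _ _ _] head=1 tail=1 count=0
After op 3 (write(15)): arr=[10 15 _ _] head=1 tail=2 count=1
After op 4 (read()): arr=[10 15 _ _] head=2 tail=2 count=0
After op 5 (write(20)): arr=[10 15 20 _] head=2 tail=3 count=1
After op 6 (write(6)): arr=[10 15 20 6] head=2 tail=0 count=2
After op 7 (write(4)): arr=[4 15 20 6] head=2 tail=1 count=3
After op 8 (write(9)): arr=[4 9 20 6] head=2 tail=2 count=4
After op 9 (peek()): arr=[4 9 20 6] head=2 tail=2 count=4
After op 10 (peek()): arr=[4 9 20 6] head=2 tail=2 count=4
After op 11 (write(2)): arr=[4 9 2 6] head=3 tail=3 count=4
After op 12 (read()): arr=[4 9 2 6] head=0 tail=3 count=3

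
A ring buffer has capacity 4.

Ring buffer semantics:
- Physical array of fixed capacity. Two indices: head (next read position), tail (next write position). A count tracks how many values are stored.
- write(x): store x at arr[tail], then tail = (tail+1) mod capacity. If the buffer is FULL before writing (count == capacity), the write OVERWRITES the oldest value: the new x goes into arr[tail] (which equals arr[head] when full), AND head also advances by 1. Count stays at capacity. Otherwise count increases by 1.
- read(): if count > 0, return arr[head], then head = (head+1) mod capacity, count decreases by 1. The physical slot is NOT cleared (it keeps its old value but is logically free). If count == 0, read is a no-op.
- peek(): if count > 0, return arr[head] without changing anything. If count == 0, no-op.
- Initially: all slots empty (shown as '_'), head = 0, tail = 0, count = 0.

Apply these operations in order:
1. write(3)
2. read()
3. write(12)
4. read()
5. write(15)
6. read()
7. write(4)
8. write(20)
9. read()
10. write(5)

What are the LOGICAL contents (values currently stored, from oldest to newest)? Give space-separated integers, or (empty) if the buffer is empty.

Answer: 20 5

Derivation:
After op 1 (write(3)): arr=[3 _ _ _] head=0 tail=1 count=1
After op 2 (read()): arr=[3 _ _ _] head=1 tail=1 count=0
After op 3 (write(12)): arr=[3 12 _ _] head=1 tail=2 count=1
After op 4 (read()): arr=[3 12 _ _] head=2 tail=2 count=0
After op 5 (write(15)): arr=[3 12 15 _] head=2 tail=3 count=1
After op 6 (read()): arr=[3 12 15 _] head=3 tail=3 count=0
After op 7 (write(4)): arr=[3 12 15 4] head=3 tail=0 count=1
After op 8 (write(20)): arr=[20 12 15 4] head=3 tail=1 count=2
After op 9 (read()): arr=[20 12 15 4] head=0 tail=1 count=1
After op 10 (write(5)): arr=[20 5 15 4] head=0 tail=2 count=2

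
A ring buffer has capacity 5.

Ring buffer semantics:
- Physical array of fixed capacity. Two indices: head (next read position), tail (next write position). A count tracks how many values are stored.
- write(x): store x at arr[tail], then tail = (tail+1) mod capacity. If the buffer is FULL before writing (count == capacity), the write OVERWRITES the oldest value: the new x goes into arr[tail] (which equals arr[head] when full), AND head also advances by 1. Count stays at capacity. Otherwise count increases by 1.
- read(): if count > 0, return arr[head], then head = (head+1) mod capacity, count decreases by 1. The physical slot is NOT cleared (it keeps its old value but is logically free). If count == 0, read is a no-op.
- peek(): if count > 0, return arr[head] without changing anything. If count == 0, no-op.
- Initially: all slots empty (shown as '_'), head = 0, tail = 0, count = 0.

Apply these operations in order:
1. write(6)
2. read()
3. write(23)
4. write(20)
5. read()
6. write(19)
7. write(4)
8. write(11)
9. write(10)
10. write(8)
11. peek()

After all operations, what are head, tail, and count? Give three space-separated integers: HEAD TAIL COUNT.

Answer: 3 3 5

Derivation:
After op 1 (write(6)): arr=[6 _ _ _ _] head=0 tail=1 count=1
After op 2 (read()): arr=[6 _ _ _ _] head=1 tail=1 count=0
After op 3 (write(23)): arr=[6 23 _ _ _] head=1 tail=2 count=1
After op 4 (write(20)): arr=[6 23 20 _ _] head=1 tail=3 count=2
After op 5 (read()): arr=[6 23 20 _ _] head=2 tail=3 count=1
After op 6 (write(19)): arr=[6 23 20 19 _] head=2 tail=4 count=2
After op 7 (write(4)): arr=[6 23 20 19 4] head=2 tail=0 count=3
After op 8 (write(11)): arr=[11 23 20 19 4] head=2 tail=1 count=4
After op 9 (write(10)): arr=[11 10 20 19 4] head=2 tail=2 count=5
After op 10 (write(8)): arr=[11 10 8 19 4] head=3 tail=3 count=5
After op 11 (peek()): arr=[11 10 8 19 4] head=3 tail=3 count=5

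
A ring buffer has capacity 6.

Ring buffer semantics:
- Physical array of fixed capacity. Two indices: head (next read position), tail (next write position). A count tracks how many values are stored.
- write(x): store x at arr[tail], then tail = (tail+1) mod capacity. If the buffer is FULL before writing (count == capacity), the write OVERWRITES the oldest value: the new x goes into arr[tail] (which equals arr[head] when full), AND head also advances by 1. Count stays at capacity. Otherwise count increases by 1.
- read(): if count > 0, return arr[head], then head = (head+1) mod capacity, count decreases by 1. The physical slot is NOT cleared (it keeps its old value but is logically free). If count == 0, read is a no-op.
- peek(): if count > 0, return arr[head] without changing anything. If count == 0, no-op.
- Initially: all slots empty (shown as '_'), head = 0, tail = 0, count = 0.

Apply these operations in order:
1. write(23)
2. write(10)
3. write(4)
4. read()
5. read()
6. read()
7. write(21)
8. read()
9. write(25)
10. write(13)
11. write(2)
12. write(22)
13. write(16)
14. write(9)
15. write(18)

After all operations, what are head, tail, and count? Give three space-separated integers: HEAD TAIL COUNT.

After op 1 (write(23)): arr=[23 _ _ _ _ _] head=0 tail=1 count=1
After op 2 (write(10)): arr=[23 10 _ _ _ _] head=0 tail=2 count=2
After op 3 (write(4)): arr=[23 10 4 _ _ _] head=0 tail=3 count=3
After op 4 (read()): arr=[23 10 4 _ _ _] head=1 tail=3 count=2
After op 5 (read()): arr=[23 10 4 _ _ _] head=2 tail=3 count=1
After op 6 (read()): arr=[23 10 4 _ _ _] head=3 tail=3 count=0
After op 7 (write(21)): arr=[23 10 4 21 _ _] head=3 tail=4 count=1
After op 8 (read()): arr=[23 10 4 21 _ _] head=4 tail=4 count=0
After op 9 (write(25)): arr=[23 10 4 21 25 _] head=4 tail=5 count=1
After op 10 (write(13)): arr=[23 10 4 21 25 13] head=4 tail=0 count=2
After op 11 (write(2)): arr=[2 10 4 21 25 13] head=4 tail=1 count=3
After op 12 (write(22)): arr=[2 22 4 21 25 13] head=4 tail=2 count=4
After op 13 (write(16)): arr=[2 22 16 21 25 13] head=4 tail=3 count=5
After op 14 (write(9)): arr=[2 22 16 9 25 13] head=4 tail=4 count=6
After op 15 (write(18)): arr=[2 22 16 9 18 13] head=5 tail=5 count=6

Answer: 5 5 6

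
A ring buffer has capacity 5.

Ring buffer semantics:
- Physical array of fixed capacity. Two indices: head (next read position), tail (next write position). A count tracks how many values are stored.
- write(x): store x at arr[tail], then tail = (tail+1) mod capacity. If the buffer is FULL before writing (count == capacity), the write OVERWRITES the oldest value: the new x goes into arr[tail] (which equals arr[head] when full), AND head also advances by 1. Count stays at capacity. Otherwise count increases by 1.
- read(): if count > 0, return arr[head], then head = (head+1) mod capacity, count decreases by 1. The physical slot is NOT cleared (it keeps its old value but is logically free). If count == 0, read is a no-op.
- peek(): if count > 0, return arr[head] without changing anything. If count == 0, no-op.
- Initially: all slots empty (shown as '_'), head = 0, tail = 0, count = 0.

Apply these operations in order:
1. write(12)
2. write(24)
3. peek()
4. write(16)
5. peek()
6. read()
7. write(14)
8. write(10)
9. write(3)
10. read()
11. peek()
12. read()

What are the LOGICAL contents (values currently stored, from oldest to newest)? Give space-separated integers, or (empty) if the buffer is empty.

After op 1 (write(12)): arr=[12 _ _ _ _] head=0 tail=1 count=1
After op 2 (write(24)): arr=[12 24 _ _ _] head=0 tail=2 count=2
After op 3 (peek()): arr=[12 24 _ _ _] head=0 tail=2 count=2
After op 4 (write(16)): arr=[12 24 16 _ _] head=0 tail=3 count=3
After op 5 (peek()): arr=[12 24 16 _ _] head=0 tail=3 count=3
After op 6 (read()): arr=[12 24 16 _ _] head=1 tail=3 count=2
After op 7 (write(14)): arr=[12 24 16 14 _] head=1 tail=4 count=3
After op 8 (write(10)): arr=[12 24 16 14 10] head=1 tail=0 count=4
After op 9 (write(3)): arr=[3 24 16 14 10] head=1 tail=1 count=5
After op 10 (read()): arr=[3 24 16 14 10] head=2 tail=1 count=4
After op 11 (peek()): arr=[3 24 16 14 10] head=2 tail=1 count=4
After op 12 (read()): arr=[3 24 16 14 10] head=3 tail=1 count=3

Answer: 14 10 3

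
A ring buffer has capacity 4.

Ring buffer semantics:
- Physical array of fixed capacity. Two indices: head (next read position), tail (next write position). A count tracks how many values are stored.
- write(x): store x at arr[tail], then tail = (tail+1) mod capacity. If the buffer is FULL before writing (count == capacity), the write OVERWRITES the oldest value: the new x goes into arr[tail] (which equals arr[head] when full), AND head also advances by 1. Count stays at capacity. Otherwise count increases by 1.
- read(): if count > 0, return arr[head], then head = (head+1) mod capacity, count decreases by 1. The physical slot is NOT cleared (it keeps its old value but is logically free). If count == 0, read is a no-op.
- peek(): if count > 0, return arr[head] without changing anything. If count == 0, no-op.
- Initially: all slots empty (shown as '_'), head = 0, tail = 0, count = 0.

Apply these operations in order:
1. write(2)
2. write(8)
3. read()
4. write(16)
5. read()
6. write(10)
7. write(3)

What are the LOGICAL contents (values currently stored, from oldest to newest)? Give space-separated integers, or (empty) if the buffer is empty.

Answer: 16 10 3

Derivation:
After op 1 (write(2)): arr=[2 _ _ _] head=0 tail=1 count=1
After op 2 (write(8)): arr=[2 8 _ _] head=0 tail=2 count=2
After op 3 (read()): arr=[2 8 _ _] head=1 tail=2 count=1
After op 4 (write(16)): arr=[2 8 16 _] head=1 tail=3 count=2
After op 5 (read()): arr=[2 8 16 _] head=2 tail=3 count=1
After op 6 (write(10)): arr=[2 8 16 10] head=2 tail=0 count=2
After op 7 (write(3)): arr=[3 8 16 10] head=2 tail=1 count=3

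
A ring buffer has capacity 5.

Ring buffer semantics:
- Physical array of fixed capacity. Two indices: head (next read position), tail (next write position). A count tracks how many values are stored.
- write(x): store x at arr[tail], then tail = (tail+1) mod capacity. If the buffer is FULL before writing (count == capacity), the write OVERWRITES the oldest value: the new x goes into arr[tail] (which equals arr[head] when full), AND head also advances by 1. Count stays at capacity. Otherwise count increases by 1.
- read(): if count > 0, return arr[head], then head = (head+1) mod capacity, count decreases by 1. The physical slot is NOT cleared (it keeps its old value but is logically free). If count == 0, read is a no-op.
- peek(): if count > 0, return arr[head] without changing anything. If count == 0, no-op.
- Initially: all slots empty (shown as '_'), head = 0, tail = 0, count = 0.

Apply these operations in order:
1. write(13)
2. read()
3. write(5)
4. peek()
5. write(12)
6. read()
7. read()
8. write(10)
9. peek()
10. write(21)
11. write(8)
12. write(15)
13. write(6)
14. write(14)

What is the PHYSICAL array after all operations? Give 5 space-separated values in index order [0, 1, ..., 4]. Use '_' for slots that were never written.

Answer: 8 15 6 14 21

Derivation:
After op 1 (write(13)): arr=[13 _ _ _ _] head=0 tail=1 count=1
After op 2 (read()): arr=[13 _ _ _ _] head=1 tail=1 count=0
After op 3 (write(5)): arr=[13 5 _ _ _] head=1 tail=2 count=1
After op 4 (peek()): arr=[13 5 _ _ _] head=1 tail=2 count=1
After op 5 (write(12)): arr=[13 5 12 _ _] head=1 tail=3 count=2
After op 6 (read()): arr=[13 5 12 _ _] head=2 tail=3 count=1
After op 7 (read()): arr=[13 5 12 _ _] head=3 tail=3 count=0
After op 8 (write(10)): arr=[13 5 12 10 _] head=3 tail=4 count=1
After op 9 (peek()): arr=[13 5 12 10 _] head=3 tail=4 count=1
After op 10 (write(21)): arr=[13 5 12 10 21] head=3 tail=0 count=2
After op 11 (write(8)): arr=[8 5 12 10 21] head=3 tail=1 count=3
After op 12 (write(15)): arr=[8 15 12 10 21] head=3 tail=2 count=4
After op 13 (write(6)): arr=[8 15 6 10 21] head=3 tail=3 count=5
After op 14 (write(14)): arr=[8 15 6 14 21] head=4 tail=4 count=5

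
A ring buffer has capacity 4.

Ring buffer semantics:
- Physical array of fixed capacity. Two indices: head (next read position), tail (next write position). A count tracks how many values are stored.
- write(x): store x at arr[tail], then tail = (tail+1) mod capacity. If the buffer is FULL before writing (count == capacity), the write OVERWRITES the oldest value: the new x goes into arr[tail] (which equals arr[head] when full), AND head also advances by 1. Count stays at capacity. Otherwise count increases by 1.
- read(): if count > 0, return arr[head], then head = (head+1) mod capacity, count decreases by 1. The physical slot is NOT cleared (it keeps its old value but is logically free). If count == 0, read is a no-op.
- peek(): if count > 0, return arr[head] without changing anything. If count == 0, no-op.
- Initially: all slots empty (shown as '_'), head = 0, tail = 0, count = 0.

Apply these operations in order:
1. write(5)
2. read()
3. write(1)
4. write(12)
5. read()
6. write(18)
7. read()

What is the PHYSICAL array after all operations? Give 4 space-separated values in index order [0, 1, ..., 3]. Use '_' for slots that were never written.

Answer: 5 1 12 18

Derivation:
After op 1 (write(5)): arr=[5 _ _ _] head=0 tail=1 count=1
After op 2 (read()): arr=[5 _ _ _] head=1 tail=1 count=0
After op 3 (write(1)): arr=[5 1 _ _] head=1 tail=2 count=1
After op 4 (write(12)): arr=[5 1 12 _] head=1 tail=3 count=2
After op 5 (read()): arr=[5 1 12 _] head=2 tail=3 count=1
After op 6 (write(18)): arr=[5 1 12 18] head=2 tail=0 count=2
After op 7 (read()): arr=[5 1 12 18] head=3 tail=0 count=1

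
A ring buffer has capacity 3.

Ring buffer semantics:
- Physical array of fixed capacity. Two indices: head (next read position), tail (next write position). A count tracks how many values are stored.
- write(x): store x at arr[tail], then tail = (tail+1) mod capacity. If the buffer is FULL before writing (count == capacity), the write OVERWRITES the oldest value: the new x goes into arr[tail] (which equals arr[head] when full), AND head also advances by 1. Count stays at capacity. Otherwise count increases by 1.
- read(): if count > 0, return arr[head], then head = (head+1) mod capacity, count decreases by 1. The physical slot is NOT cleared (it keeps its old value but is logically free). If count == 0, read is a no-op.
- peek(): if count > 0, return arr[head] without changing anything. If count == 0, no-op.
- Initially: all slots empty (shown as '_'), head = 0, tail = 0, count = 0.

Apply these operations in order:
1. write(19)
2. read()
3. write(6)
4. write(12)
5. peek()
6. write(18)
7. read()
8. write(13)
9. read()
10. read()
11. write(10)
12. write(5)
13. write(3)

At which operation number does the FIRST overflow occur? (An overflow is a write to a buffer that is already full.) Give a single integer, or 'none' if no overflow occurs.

After op 1 (write(19)): arr=[19 _ _] head=0 tail=1 count=1
After op 2 (read()): arr=[19 _ _] head=1 tail=1 count=0
After op 3 (write(6)): arr=[19 6 _] head=1 tail=2 count=1
After op 4 (write(12)): arr=[19 6 12] head=1 tail=0 count=2
After op 5 (peek()): arr=[19 6 12] head=1 tail=0 count=2
After op 6 (write(18)): arr=[18 6 12] head=1 tail=1 count=3
After op 7 (read()): arr=[18 6 12] head=2 tail=1 count=2
After op 8 (write(13)): arr=[18 13 12] head=2 tail=2 count=3
After op 9 (read()): arr=[18 13 12] head=0 tail=2 count=2
After op 10 (read()): arr=[18 13 12] head=1 tail=2 count=1
After op 11 (write(10)): arr=[18 13 10] head=1 tail=0 count=2
After op 12 (write(5)): arr=[5 13 10] head=1 tail=1 count=3
After op 13 (write(3)): arr=[5 3 10] head=2 tail=2 count=3

Answer: 13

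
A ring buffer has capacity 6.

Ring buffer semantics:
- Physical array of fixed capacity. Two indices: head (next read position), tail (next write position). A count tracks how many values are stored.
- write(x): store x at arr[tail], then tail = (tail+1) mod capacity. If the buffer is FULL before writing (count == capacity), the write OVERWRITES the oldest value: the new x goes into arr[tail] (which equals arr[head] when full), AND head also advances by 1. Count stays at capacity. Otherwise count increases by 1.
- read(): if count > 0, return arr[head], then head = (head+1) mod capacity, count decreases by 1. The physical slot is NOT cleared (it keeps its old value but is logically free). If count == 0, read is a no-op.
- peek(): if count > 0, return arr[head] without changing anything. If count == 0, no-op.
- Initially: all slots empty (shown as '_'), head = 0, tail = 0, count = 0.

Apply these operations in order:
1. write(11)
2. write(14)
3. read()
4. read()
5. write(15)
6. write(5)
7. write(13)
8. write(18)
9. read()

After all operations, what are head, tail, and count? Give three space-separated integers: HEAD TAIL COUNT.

After op 1 (write(11)): arr=[11 _ _ _ _ _] head=0 tail=1 count=1
After op 2 (write(14)): arr=[11 14 _ _ _ _] head=0 tail=2 count=2
After op 3 (read()): arr=[11 14 _ _ _ _] head=1 tail=2 count=1
After op 4 (read()): arr=[11 14 _ _ _ _] head=2 tail=2 count=0
After op 5 (write(15)): arr=[11 14 15 _ _ _] head=2 tail=3 count=1
After op 6 (write(5)): arr=[11 14 15 5 _ _] head=2 tail=4 count=2
After op 7 (write(13)): arr=[11 14 15 5 13 _] head=2 tail=5 count=3
After op 8 (write(18)): arr=[11 14 15 5 13 18] head=2 tail=0 count=4
After op 9 (read()): arr=[11 14 15 5 13 18] head=3 tail=0 count=3

Answer: 3 0 3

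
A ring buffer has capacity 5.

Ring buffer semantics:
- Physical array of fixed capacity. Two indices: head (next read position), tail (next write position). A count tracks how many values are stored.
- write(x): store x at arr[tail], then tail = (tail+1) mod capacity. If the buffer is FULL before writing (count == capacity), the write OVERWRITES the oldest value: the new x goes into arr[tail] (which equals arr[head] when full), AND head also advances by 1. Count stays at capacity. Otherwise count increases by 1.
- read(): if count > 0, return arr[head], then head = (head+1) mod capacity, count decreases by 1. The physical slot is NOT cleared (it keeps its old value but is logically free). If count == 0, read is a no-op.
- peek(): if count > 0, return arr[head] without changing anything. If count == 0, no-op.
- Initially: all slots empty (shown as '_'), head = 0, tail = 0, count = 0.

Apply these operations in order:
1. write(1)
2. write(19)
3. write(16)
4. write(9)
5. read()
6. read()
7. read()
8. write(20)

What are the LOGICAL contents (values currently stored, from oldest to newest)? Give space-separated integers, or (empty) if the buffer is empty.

After op 1 (write(1)): arr=[1 _ _ _ _] head=0 tail=1 count=1
After op 2 (write(19)): arr=[1 19 _ _ _] head=0 tail=2 count=2
After op 3 (write(16)): arr=[1 19 16 _ _] head=0 tail=3 count=3
After op 4 (write(9)): arr=[1 19 16 9 _] head=0 tail=4 count=4
After op 5 (read()): arr=[1 19 16 9 _] head=1 tail=4 count=3
After op 6 (read()): arr=[1 19 16 9 _] head=2 tail=4 count=2
After op 7 (read()): arr=[1 19 16 9 _] head=3 tail=4 count=1
After op 8 (write(20)): arr=[1 19 16 9 20] head=3 tail=0 count=2

Answer: 9 20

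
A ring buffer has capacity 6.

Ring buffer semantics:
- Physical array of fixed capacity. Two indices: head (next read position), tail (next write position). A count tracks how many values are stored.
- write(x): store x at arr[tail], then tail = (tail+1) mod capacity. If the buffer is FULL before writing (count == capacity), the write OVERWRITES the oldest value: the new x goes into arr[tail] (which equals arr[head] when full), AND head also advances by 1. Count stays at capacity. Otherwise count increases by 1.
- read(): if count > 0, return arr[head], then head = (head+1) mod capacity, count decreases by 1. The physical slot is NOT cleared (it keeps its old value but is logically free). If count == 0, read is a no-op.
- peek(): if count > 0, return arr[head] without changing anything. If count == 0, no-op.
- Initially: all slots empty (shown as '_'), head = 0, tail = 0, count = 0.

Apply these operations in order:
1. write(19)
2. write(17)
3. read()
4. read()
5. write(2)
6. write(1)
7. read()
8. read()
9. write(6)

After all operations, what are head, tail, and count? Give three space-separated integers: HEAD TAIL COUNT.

Answer: 4 5 1

Derivation:
After op 1 (write(19)): arr=[19 _ _ _ _ _] head=0 tail=1 count=1
After op 2 (write(17)): arr=[19 17 _ _ _ _] head=0 tail=2 count=2
After op 3 (read()): arr=[19 17 _ _ _ _] head=1 tail=2 count=1
After op 4 (read()): arr=[19 17 _ _ _ _] head=2 tail=2 count=0
After op 5 (write(2)): arr=[19 17 2 _ _ _] head=2 tail=3 count=1
After op 6 (write(1)): arr=[19 17 2 1 _ _] head=2 tail=4 count=2
After op 7 (read()): arr=[19 17 2 1 _ _] head=3 tail=4 count=1
After op 8 (read()): arr=[19 17 2 1 _ _] head=4 tail=4 count=0
After op 9 (write(6)): arr=[19 17 2 1 6 _] head=4 tail=5 count=1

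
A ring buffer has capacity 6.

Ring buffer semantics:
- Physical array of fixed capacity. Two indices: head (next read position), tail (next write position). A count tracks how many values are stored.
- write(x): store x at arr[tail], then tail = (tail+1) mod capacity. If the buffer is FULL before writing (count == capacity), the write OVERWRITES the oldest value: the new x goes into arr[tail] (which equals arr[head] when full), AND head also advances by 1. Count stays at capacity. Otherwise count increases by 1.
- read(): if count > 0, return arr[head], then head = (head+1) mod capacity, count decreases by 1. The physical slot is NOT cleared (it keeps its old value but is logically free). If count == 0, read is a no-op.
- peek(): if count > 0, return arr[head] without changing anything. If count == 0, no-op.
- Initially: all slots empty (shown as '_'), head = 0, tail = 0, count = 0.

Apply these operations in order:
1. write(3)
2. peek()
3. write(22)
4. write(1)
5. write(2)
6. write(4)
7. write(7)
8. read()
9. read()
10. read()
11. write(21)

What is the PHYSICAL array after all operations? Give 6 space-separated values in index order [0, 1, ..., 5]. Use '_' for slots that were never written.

After op 1 (write(3)): arr=[3 _ _ _ _ _] head=0 tail=1 count=1
After op 2 (peek()): arr=[3 _ _ _ _ _] head=0 tail=1 count=1
After op 3 (write(22)): arr=[3 22 _ _ _ _] head=0 tail=2 count=2
After op 4 (write(1)): arr=[3 22 1 _ _ _] head=0 tail=3 count=3
After op 5 (write(2)): arr=[3 22 1 2 _ _] head=0 tail=4 count=4
After op 6 (write(4)): arr=[3 22 1 2 4 _] head=0 tail=5 count=5
After op 7 (write(7)): arr=[3 22 1 2 4 7] head=0 tail=0 count=6
After op 8 (read()): arr=[3 22 1 2 4 7] head=1 tail=0 count=5
After op 9 (read()): arr=[3 22 1 2 4 7] head=2 tail=0 count=4
After op 10 (read()): arr=[3 22 1 2 4 7] head=3 tail=0 count=3
After op 11 (write(21)): arr=[21 22 1 2 4 7] head=3 tail=1 count=4

Answer: 21 22 1 2 4 7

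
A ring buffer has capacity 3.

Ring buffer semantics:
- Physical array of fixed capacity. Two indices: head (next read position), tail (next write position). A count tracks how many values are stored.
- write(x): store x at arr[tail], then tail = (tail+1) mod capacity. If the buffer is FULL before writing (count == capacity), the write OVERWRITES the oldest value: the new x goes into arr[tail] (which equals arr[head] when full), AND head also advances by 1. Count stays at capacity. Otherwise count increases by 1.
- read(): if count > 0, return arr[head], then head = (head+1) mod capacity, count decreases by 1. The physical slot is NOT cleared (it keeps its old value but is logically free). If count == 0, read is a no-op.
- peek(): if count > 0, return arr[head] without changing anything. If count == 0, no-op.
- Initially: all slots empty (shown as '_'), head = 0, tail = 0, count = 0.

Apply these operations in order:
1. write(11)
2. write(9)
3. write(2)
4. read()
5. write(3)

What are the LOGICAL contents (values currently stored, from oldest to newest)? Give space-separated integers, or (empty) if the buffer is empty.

After op 1 (write(11)): arr=[11 _ _] head=0 tail=1 count=1
After op 2 (write(9)): arr=[11 9 _] head=0 tail=2 count=2
After op 3 (write(2)): arr=[11 9 2] head=0 tail=0 count=3
After op 4 (read()): arr=[11 9 2] head=1 tail=0 count=2
After op 5 (write(3)): arr=[3 9 2] head=1 tail=1 count=3

Answer: 9 2 3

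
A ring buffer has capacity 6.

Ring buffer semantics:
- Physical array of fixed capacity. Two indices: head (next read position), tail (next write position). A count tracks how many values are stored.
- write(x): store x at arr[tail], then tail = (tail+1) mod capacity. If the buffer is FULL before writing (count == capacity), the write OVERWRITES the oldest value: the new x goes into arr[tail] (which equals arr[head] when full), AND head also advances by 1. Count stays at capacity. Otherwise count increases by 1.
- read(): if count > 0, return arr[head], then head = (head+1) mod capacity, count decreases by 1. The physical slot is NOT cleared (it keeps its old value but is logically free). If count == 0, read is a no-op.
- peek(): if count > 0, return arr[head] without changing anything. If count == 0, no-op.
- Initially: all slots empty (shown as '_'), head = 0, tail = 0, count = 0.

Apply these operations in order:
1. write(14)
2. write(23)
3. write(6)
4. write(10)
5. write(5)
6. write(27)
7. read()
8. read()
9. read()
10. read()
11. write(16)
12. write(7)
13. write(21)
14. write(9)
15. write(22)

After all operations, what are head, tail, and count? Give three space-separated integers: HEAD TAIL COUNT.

Answer: 5 5 6

Derivation:
After op 1 (write(14)): arr=[14 _ _ _ _ _] head=0 tail=1 count=1
After op 2 (write(23)): arr=[14 23 _ _ _ _] head=0 tail=2 count=2
After op 3 (write(6)): arr=[14 23 6 _ _ _] head=0 tail=3 count=3
After op 4 (write(10)): arr=[14 23 6 10 _ _] head=0 tail=4 count=4
After op 5 (write(5)): arr=[14 23 6 10 5 _] head=0 tail=5 count=5
After op 6 (write(27)): arr=[14 23 6 10 5 27] head=0 tail=0 count=6
After op 7 (read()): arr=[14 23 6 10 5 27] head=1 tail=0 count=5
After op 8 (read()): arr=[14 23 6 10 5 27] head=2 tail=0 count=4
After op 9 (read()): arr=[14 23 6 10 5 27] head=3 tail=0 count=3
After op 10 (read()): arr=[14 23 6 10 5 27] head=4 tail=0 count=2
After op 11 (write(16)): arr=[16 23 6 10 5 27] head=4 tail=1 count=3
After op 12 (write(7)): arr=[16 7 6 10 5 27] head=4 tail=2 count=4
After op 13 (write(21)): arr=[16 7 21 10 5 27] head=4 tail=3 count=5
After op 14 (write(9)): arr=[16 7 21 9 5 27] head=4 tail=4 count=6
After op 15 (write(22)): arr=[16 7 21 9 22 27] head=5 tail=5 count=6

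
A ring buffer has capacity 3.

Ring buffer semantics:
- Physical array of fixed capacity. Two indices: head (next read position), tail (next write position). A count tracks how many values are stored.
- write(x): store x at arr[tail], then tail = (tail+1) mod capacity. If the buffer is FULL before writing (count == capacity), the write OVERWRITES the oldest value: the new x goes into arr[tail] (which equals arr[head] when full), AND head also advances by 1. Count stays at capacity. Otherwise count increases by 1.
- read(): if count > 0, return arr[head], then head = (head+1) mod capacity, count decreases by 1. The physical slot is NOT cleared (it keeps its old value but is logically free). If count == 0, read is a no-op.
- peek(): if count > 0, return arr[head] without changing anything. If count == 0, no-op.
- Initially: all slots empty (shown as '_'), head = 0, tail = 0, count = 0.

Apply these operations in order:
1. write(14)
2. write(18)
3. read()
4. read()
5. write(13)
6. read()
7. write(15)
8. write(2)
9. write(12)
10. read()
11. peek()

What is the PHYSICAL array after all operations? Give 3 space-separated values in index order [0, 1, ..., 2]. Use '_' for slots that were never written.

Answer: 15 2 12

Derivation:
After op 1 (write(14)): arr=[14 _ _] head=0 tail=1 count=1
After op 2 (write(18)): arr=[14 18 _] head=0 tail=2 count=2
After op 3 (read()): arr=[14 18 _] head=1 tail=2 count=1
After op 4 (read()): arr=[14 18 _] head=2 tail=2 count=0
After op 5 (write(13)): arr=[14 18 13] head=2 tail=0 count=1
After op 6 (read()): arr=[14 18 13] head=0 tail=0 count=0
After op 7 (write(15)): arr=[15 18 13] head=0 tail=1 count=1
After op 8 (write(2)): arr=[15 2 13] head=0 tail=2 count=2
After op 9 (write(12)): arr=[15 2 12] head=0 tail=0 count=3
After op 10 (read()): arr=[15 2 12] head=1 tail=0 count=2
After op 11 (peek()): arr=[15 2 12] head=1 tail=0 count=2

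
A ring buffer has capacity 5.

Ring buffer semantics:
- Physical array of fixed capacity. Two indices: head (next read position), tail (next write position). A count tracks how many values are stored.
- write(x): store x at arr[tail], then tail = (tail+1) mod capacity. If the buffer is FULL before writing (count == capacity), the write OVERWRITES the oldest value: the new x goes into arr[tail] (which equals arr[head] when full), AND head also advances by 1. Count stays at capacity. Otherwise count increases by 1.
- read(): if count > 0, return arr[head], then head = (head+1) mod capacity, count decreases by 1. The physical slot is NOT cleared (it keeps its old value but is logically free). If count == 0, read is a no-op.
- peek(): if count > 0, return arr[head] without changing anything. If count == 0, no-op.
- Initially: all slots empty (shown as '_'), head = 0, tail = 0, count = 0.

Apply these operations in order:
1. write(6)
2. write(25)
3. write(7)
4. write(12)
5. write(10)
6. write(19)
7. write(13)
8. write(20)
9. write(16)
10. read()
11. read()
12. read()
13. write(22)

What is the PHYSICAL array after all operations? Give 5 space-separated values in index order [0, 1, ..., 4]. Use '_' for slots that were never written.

After op 1 (write(6)): arr=[6 _ _ _ _] head=0 tail=1 count=1
After op 2 (write(25)): arr=[6 25 _ _ _] head=0 tail=2 count=2
After op 3 (write(7)): arr=[6 25 7 _ _] head=0 tail=3 count=3
After op 4 (write(12)): arr=[6 25 7 12 _] head=0 tail=4 count=4
After op 5 (write(10)): arr=[6 25 7 12 10] head=0 tail=0 count=5
After op 6 (write(19)): arr=[19 25 7 12 10] head=1 tail=1 count=5
After op 7 (write(13)): arr=[19 13 7 12 10] head=2 tail=2 count=5
After op 8 (write(20)): arr=[19 13 20 12 10] head=3 tail=3 count=5
After op 9 (write(16)): arr=[19 13 20 16 10] head=4 tail=4 count=5
After op 10 (read()): arr=[19 13 20 16 10] head=0 tail=4 count=4
After op 11 (read()): arr=[19 13 20 16 10] head=1 tail=4 count=3
After op 12 (read()): arr=[19 13 20 16 10] head=2 tail=4 count=2
After op 13 (write(22)): arr=[19 13 20 16 22] head=2 tail=0 count=3

Answer: 19 13 20 16 22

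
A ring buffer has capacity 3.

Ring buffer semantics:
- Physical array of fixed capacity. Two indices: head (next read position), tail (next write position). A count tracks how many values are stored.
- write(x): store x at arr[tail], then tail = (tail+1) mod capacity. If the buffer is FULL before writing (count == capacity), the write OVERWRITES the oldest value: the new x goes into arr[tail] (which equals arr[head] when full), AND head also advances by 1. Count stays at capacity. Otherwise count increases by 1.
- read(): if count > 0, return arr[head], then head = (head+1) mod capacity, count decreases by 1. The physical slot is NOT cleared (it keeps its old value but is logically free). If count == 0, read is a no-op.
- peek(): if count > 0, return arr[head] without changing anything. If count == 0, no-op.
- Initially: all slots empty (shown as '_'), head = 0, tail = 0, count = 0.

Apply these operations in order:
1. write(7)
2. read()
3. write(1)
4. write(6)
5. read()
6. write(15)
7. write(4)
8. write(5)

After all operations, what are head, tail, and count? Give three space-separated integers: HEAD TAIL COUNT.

Answer: 0 0 3

Derivation:
After op 1 (write(7)): arr=[7 _ _] head=0 tail=1 count=1
After op 2 (read()): arr=[7 _ _] head=1 tail=1 count=0
After op 3 (write(1)): arr=[7 1 _] head=1 tail=2 count=1
After op 4 (write(6)): arr=[7 1 6] head=1 tail=0 count=2
After op 5 (read()): arr=[7 1 6] head=2 tail=0 count=1
After op 6 (write(15)): arr=[15 1 6] head=2 tail=1 count=2
After op 7 (write(4)): arr=[15 4 6] head=2 tail=2 count=3
After op 8 (write(5)): arr=[15 4 5] head=0 tail=0 count=3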